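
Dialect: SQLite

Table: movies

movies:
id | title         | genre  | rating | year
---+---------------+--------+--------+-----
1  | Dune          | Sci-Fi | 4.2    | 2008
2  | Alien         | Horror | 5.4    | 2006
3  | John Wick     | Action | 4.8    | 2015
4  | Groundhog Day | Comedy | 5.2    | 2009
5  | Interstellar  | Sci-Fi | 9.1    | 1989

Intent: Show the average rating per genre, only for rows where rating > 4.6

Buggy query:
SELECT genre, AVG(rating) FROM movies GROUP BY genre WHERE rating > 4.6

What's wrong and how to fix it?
Bug: WHERE cannot follow GROUP BY

Fix: Move the WHERE clause before GROUP BY

Corrected query:
SELECT genre, AVG(rating) FROM movies WHERE rating > 4.6 GROUP BY genre

Result:
genre  | AVG(rating)
-------+------------
Action | 4.8        
Comedy | 5.2        
Horror | 5.4        
Sci-Fi | 9.1        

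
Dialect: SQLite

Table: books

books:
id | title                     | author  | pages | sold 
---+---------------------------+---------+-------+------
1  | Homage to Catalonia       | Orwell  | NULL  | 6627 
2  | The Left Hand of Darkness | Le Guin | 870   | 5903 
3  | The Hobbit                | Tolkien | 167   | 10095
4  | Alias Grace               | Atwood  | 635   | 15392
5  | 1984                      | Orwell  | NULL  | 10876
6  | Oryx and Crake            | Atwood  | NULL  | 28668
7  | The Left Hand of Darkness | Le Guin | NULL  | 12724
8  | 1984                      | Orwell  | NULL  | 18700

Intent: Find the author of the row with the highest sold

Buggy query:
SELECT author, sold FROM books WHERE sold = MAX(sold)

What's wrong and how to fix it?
Bug: MAX(sold) is an aggregate and cannot be used directly in WHERE

Fix: Use a subquery: WHERE sold = (SELECT MAX(sold) FROM books)

Corrected query:
SELECT author, sold FROM books WHERE sold = (SELECT MAX(sold) FROM books)

Result:
author | sold 
-------+------
Atwood | 28668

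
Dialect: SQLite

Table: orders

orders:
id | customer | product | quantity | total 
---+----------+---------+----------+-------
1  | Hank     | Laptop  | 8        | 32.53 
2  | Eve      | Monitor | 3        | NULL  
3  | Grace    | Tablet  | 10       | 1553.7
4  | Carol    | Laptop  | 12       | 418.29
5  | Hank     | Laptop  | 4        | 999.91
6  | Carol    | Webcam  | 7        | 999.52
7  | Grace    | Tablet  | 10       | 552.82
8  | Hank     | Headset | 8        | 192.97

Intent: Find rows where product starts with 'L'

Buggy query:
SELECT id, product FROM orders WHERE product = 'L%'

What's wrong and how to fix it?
Bug: '=' compares the literal string including the % character; pattern matching needs LIKE

Fix: Replace '=' with LIKE so 'L%' is treated as a pattern

Corrected query:
SELECT id, product FROM orders WHERE product LIKE 'L%'

Result:
id | product
---+--------
1  | Laptop 
4  | Laptop 
5  | Laptop 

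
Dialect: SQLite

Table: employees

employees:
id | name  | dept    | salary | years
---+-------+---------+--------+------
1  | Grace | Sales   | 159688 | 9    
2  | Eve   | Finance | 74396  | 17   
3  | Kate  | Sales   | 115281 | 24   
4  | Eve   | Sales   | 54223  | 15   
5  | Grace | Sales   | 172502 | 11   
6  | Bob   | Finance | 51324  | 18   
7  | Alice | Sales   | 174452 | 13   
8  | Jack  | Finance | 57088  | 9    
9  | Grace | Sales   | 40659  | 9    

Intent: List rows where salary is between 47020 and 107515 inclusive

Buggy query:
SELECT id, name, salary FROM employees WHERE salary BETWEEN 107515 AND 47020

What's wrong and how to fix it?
Bug: BETWEEN expects the lower bound first; with 107515 AND 47020 the range is empty

Fix: Swap the bounds so the smaller value comes first

Corrected query:
SELECT id, name, salary FROM employees WHERE salary BETWEEN 47020 AND 107515

Result:
id | name | salary
---+------+-------
2  | Eve  | 74396 
4  | Eve  | 54223 
6  | Bob  | 51324 
8  | Jack | 57088 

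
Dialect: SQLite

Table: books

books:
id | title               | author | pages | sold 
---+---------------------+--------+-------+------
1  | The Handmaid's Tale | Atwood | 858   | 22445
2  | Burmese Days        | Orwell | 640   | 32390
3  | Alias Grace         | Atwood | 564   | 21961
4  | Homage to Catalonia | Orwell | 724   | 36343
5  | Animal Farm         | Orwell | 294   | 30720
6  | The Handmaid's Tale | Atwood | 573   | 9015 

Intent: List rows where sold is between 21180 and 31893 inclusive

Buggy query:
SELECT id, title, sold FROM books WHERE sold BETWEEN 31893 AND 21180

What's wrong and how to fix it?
Bug: BETWEEN expects the lower bound first; with 31893 AND 21180 the range is empty

Fix: Swap the bounds so the smaller value comes first

Corrected query:
SELECT id, title, sold FROM books WHERE sold BETWEEN 21180 AND 31893

Result:
id | title               | sold 
---+---------------------+------
1  | The Handmaid's Tale | 22445
3  | Alias Grace         | 21961
5  | Animal Farm         | 30720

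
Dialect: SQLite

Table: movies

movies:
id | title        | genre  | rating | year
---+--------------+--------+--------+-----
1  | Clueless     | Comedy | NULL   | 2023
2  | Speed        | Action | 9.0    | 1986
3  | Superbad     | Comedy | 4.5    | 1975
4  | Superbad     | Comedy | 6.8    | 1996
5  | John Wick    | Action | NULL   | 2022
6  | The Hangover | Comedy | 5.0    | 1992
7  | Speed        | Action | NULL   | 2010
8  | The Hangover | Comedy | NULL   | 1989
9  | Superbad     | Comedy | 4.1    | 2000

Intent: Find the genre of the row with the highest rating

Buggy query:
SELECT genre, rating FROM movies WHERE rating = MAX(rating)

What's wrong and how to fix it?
Bug: MAX(rating) is an aggregate and cannot be used directly in WHERE

Fix: Use a subquery: WHERE rating = (SELECT MAX(rating) FROM movies)

Corrected query:
SELECT genre, rating FROM movies WHERE rating = (SELECT MAX(rating) FROM movies)

Result:
genre  | rating
-------+-------
Action | 9     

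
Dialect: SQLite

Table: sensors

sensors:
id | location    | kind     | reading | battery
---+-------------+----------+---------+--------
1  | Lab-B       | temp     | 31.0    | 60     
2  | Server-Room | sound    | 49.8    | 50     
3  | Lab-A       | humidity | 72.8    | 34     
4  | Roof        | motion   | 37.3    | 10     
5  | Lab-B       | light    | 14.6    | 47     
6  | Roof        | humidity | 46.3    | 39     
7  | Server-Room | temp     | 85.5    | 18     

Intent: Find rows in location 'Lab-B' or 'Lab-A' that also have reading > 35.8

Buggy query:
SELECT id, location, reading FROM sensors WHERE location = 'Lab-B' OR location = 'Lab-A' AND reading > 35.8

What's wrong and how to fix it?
Bug: AND binds tighter than OR, so this parses as location = 'Lab-B' OR (location = 'Lab-A' AND reading > 35.8)

Fix: Add parentheses around the OR so the AND applies to both alternatives

Corrected query:
SELECT id, location, reading FROM sensors WHERE (location = 'Lab-B' OR location = 'Lab-A') AND reading > 35.8

Result:
id | location | reading
---+----------+--------
3  | Lab-A    | 72.8   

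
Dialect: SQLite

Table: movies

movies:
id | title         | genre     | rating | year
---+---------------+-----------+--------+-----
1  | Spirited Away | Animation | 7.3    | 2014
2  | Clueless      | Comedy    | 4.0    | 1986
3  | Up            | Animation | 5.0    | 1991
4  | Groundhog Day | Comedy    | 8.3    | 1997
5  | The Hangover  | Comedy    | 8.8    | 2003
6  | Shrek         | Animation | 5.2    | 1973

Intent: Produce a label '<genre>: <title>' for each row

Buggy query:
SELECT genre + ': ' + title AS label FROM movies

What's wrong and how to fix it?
Bug: '+' is numeric addition; on text columns SQLite converts them to 0 instead of concatenating

Fix: Replace + with || to concatenate text

Corrected query:
SELECT genre || ': ' || title AS label FROM movies

Result:
label                   
------------------------
Animation: Spirited Away
Comedy: Clueless        
Animation: Up           
Comedy: Groundhog Day   
Comedy: The Hangover    
Animation: Shrek        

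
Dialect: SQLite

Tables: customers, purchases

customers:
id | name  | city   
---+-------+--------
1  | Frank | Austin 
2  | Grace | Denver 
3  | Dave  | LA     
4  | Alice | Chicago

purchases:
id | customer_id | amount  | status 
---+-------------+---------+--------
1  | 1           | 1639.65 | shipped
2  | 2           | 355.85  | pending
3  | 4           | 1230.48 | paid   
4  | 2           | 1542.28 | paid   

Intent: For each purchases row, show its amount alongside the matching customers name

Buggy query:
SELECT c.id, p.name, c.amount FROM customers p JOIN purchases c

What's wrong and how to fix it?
Bug: Missing join condition: each purchases row is matched to all customers rows instead of just its own

Fix: Specify the join condition linking the foreign key to the parent id

Corrected query:
SELECT c.id, p.name, c.amount FROM customers p JOIN purchases c ON c.customer_id = p.id

Result:
id | name  | amount 
---+-------+--------
1  | Frank | 1639.65
2  | Grace | 355.85 
3  | Alice | 1230.48
4  | Grace | 1542.28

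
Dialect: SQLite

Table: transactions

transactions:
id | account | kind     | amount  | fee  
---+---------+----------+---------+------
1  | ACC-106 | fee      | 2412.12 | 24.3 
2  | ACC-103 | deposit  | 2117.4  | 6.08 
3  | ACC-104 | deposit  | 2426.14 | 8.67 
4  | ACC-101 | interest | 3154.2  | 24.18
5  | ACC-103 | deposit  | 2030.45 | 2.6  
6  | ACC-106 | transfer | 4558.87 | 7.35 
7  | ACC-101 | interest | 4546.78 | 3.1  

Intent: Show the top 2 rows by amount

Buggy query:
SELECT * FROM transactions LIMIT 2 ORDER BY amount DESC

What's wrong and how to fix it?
Bug: LIMIT must come after ORDER BY

Fix: Sort with ORDER BY, then apply LIMIT

Corrected query:
SELECT * FROM transactions ORDER BY amount DESC LIMIT 2

Result:
id | account | kind     | amount  | fee 
---+---------+----------+---------+-----
6  | ACC-106 | transfer | 4558.87 | 7.35
7  | ACC-101 | interest | 4546.78 | 3.1 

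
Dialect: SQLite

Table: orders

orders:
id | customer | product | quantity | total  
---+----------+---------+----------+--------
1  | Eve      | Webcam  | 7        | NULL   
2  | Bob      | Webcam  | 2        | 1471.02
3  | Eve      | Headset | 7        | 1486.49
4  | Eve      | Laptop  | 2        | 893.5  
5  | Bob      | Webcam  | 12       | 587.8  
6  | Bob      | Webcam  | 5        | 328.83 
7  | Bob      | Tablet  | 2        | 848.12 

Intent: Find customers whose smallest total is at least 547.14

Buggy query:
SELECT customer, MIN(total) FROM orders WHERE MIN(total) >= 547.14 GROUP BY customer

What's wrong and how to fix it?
Bug: MIN() in WHERE is a misuse of aggregate

Fix: Use HAVING for the per-group MIN condition

Corrected query:
SELECT customer, MIN(total) FROM orders GROUP BY customer HAVING MIN(total) >= 547.14

Result:
customer | MIN(total)
---------+-----------
Eve      | 893.5     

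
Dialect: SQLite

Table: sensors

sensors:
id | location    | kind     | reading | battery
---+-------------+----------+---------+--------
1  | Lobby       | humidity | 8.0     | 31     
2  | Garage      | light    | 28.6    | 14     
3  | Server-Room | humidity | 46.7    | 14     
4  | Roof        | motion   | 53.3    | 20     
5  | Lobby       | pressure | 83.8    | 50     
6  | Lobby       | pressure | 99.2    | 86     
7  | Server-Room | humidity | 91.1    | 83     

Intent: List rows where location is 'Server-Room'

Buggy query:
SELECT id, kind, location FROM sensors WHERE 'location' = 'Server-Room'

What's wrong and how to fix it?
Bug: 'location' in single quotes is a string literal, not the column; the comparison is literal-vs-literal and never true

Fix: Remove the quotes around the column name (or use double quotes for an identifier)

Corrected query:
SELECT id, kind, location FROM sensors WHERE location = 'Server-Room'

Result:
id | kind     | location   
---+----------+------------
3  | humidity | Server-Room
7  | humidity | Server-Room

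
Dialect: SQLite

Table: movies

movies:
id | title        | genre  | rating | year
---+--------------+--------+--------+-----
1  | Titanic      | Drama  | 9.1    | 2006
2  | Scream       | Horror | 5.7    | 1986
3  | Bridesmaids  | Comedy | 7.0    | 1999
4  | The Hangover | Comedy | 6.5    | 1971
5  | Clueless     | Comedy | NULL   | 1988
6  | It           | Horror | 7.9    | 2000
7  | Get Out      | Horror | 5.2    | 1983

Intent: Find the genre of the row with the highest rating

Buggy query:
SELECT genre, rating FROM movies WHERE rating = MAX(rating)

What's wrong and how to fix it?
Bug: MAX(rating) is an aggregate and cannot be used directly in WHERE

Fix: Wrap MAX in a scalar subquery so WHERE compares against a single value

Corrected query:
SELECT genre, rating FROM movies WHERE rating = (SELECT MAX(rating) FROM movies)

Result:
genre | rating
------+-------
Drama | 9.1   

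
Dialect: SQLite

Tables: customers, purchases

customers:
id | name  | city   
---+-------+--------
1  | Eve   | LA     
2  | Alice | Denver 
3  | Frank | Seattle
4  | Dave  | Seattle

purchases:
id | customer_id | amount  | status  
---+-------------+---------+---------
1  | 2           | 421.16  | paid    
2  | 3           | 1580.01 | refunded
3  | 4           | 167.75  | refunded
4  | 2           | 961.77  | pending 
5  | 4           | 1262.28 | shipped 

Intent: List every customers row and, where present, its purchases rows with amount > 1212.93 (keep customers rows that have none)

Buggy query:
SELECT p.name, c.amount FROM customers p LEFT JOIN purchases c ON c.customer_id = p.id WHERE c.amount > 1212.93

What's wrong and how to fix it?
Bug: Filtering c.amount in WHERE discards the NULL rows produced by LEFT JOIN, turning it into an inner join

Fix: Put 'c.amount > 1212.93' in the JOIN's ON clause instead of WHERE

Corrected query:
SELECT p.name, c.amount FROM customers p LEFT JOIN purchases c ON c.customer_id = p.id AND c.amount > 1212.93

Result:
name  | amount 
------+--------
Eve   | NULL   
Alice | NULL   
Frank | 1580.01
Dave  | 1262.28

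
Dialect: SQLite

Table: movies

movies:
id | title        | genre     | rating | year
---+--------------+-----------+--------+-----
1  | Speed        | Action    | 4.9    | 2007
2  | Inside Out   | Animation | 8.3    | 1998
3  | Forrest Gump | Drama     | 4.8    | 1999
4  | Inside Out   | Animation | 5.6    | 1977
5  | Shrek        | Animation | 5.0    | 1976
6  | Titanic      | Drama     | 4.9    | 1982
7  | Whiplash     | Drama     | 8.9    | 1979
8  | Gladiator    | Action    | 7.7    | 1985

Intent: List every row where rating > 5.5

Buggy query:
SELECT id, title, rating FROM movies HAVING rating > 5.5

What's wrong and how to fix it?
Bug: HAVING filters the output of aggregation, but this query has no GROUP BY and no aggregate functions, so SQLite rejects it (HAVING clause on a non-aggregate query); the condition here is per row

Fix: Replace HAVING with WHERE since the condition applies to individual rows

Corrected query:
SELECT id, title, rating FROM movies WHERE rating > 5.5

Result:
id | title      | rating
---+------------+-------
2  | Inside Out | 8.3   
4  | Inside Out | 5.6   
7  | Whiplash   | 8.9   
8  | Gladiator  | 7.7   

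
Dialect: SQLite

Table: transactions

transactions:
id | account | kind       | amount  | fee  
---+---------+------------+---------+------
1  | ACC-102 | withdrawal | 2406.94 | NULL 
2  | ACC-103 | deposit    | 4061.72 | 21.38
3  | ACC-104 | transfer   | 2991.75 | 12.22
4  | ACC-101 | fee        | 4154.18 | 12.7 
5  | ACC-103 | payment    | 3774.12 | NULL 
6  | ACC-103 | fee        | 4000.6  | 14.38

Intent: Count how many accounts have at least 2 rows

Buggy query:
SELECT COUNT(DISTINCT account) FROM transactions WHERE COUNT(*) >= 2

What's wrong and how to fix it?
Bug: COUNT(*) cannot appear in WHERE; the per-group count doesn't exist yet

Fix: Group first with HAVING COUNT(*) >= 2, then COUNT the resulting groups

Corrected query:
SELECT COUNT(*) FROM (SELECT account FROM transactions GROUP BY account HAVING COUNT(*) >= 2)

Result:
COUNT(*)
--------
1       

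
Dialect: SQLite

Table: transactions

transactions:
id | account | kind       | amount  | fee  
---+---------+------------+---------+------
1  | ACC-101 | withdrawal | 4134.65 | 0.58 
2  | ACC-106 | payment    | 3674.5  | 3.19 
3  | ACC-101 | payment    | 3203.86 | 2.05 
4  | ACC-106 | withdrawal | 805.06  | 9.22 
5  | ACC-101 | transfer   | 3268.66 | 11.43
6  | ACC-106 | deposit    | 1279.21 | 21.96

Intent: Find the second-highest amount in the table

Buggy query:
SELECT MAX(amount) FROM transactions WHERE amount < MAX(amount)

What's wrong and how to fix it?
Bug: MAX(amount) on the right of the comparison is an aggregate-in-WHERE error

Fix: Put the inner MAX in a scalar subquery

Corrected query:
SELECT MAX(amount) FROM transactions WHERE amount < (SELECT MAX(amount) FROM transactions)

Result:
MAX(amount)
-----------
3674.5     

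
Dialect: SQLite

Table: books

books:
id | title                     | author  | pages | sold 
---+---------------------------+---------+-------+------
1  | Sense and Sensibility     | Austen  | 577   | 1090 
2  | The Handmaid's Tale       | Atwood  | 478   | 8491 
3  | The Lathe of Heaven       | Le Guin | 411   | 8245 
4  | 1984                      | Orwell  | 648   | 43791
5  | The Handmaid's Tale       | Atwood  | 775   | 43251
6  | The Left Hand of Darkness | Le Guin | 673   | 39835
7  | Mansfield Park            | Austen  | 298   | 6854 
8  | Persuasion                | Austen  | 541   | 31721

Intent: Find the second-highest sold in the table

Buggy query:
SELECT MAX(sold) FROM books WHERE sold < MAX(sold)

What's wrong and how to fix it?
Bug: The inner MAX is an aggregate inside WHERE, which is not allowed

Fix: Put the inner MAX in a scalar subquery

Corrected query:
SELECT MAX(sold) FROM books WHERE sold < (SELECT MAX(sold) FROM books)

Result:
MAX(sold)
---------
43251    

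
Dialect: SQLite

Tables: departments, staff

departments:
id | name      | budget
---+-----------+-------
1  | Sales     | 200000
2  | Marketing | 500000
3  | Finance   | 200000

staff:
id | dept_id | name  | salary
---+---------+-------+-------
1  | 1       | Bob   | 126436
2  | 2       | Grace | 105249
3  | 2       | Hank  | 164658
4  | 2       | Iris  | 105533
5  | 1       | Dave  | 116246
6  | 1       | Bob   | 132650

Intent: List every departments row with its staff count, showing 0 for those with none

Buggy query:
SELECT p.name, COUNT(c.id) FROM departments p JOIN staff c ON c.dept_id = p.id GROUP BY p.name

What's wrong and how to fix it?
Bug: An inner join excludes parents with zero children

Fix: Use LEFT JOIN so parents without children still appear (COUNT(c.id) gives 0)

Corrected query:
SELECT p.name, COUNT(c.id) FROM departments p LEFT JOIN staff c ON c.dept_id = p.id GROUP BY p.name

Result:
name      | COUNT(c.id)
----------+------------
Finance   | 0          
Marketing | 3          
Sales     | 3          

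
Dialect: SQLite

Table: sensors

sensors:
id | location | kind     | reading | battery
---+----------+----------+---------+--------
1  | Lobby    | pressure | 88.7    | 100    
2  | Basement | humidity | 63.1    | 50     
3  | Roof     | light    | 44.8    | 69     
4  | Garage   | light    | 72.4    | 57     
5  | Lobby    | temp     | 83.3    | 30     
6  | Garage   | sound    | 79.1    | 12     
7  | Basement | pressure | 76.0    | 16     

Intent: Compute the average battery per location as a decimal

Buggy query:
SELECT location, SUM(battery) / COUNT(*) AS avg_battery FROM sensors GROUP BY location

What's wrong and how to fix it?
Bug: SUM(battery) and COUNT(*) are both integers; the division truncates the fractional part

Fix: Cast one side to REAL so the division keeps the fractional part

Corrected query:
SELECT location, SUM(battery) * 1.0 / COUNT(*) AS avg_battery FROM sensors GROUP BY location

Result:
location | avg_battery
---------+------------
Basement | 33         
Garage   | 34.5       
Lobby    | 65         
Roof     | 69         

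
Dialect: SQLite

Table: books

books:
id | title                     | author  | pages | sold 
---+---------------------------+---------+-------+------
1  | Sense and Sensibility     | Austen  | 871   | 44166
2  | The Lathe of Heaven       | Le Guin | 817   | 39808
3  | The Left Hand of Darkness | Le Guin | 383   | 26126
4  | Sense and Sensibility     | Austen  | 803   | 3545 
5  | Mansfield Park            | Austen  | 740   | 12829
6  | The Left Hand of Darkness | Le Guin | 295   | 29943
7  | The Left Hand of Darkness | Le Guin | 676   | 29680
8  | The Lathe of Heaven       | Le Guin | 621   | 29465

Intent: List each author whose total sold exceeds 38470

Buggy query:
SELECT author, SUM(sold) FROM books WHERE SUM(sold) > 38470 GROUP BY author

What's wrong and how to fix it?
Bug: SUM(sold) is an aggregate, but WHERE filters rows before aggregation

Fix: Use HAVING (which filters groups after aggregation) instead of WHERE

Corrected query:
SELECT author, SUM(sold) FROM books GROUP BY author HAVING SUM(sold) > 38470

Result:
author  | SUM(sold)
--------+----------
Austen  | 60540    
Le Guin | 155022   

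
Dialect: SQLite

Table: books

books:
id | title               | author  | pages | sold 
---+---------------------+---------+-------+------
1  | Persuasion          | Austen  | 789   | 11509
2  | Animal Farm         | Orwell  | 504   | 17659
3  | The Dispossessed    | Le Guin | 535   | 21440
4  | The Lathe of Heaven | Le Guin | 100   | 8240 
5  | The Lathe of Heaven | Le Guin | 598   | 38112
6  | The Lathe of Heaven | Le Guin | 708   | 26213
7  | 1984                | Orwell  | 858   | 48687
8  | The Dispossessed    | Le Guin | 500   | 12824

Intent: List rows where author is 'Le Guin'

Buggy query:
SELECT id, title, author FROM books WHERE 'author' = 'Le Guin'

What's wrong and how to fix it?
Bug: Single quotes denote string literals in SQL; the column name is being compared as a constant string

Fix: Remove the quotes around the column name (or use double quotes for an identifier)

Corrected query:
SELECT id, title, author FROM books WHERE author = 'Le Guin'

Result:
id | title               | author 
---+---------------------+--------
3  | The Dispossessed    | Le Guin
4  | The Lathe of Heaven | Le Guin
5  | The Lathe of Heaven | Le Guin
6  | The Lathe of Heaven | Le Guin
8  | The Dispossessed    | Le Guin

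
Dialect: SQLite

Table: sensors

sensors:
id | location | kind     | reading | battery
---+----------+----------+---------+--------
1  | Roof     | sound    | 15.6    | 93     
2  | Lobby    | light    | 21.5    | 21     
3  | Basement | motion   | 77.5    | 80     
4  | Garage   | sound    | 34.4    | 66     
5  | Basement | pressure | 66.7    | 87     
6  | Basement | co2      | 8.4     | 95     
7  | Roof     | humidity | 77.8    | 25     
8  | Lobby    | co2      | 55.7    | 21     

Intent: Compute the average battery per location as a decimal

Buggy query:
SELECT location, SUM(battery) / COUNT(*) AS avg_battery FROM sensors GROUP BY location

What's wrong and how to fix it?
Bug: SUM(battery) and COUNT(*) are both integers; the division truncates the fractional part

Fix: Cast one side to REAL so the division keeps the fractional part

Corrected query:
SELECT location, SUM(battery) * 1.0 / COUNT(*) AS avg_battery FROM sensors GROUP BY location

Result:
location | avg_battery
---------+------------
Basement | 87.333333  
Garage   | 66         
Lobby    | 21         
Roof     | 59         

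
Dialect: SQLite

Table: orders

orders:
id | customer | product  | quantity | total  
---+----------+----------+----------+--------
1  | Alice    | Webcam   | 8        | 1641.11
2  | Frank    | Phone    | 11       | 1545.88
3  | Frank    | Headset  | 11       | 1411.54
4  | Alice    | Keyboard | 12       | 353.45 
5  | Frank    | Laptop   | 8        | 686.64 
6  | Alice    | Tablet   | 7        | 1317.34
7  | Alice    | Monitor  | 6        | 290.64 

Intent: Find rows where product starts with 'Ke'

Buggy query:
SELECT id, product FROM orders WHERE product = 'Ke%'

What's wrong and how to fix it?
Bug: '=' compares the literal string including the % character; pattern matching needs LIKE

Fix: Use LIKE for wildcard pattern matching

Corrected query:
SELECT id, product FROM orders WHERE product LIKE 'Ke%'

Result:
id | product 
---+---------
4  | Keyboard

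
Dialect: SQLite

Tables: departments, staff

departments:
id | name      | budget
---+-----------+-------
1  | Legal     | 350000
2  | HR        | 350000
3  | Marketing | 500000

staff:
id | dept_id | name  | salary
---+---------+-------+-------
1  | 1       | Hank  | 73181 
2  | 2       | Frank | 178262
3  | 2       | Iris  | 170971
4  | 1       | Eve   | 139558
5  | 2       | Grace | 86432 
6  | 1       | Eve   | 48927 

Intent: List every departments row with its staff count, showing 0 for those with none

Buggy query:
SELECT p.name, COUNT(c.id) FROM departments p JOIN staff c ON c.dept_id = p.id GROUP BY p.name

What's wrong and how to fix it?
Bug: An inner join excludes parents with zero children

Fix: Use LEFT JOIN so parents without children still appear (COUNT(c.id) gives 0)

Corrected query:
SELECT p.name, COUNT(c.id) FROM departments p LEFT JOIN staff c ON c.dept_id = p.id GROUP BY p.name

Result:
name      | COUNT(c.id)
----------+------------
HR        | 3          
Legal     | 3          
Marketing | 0          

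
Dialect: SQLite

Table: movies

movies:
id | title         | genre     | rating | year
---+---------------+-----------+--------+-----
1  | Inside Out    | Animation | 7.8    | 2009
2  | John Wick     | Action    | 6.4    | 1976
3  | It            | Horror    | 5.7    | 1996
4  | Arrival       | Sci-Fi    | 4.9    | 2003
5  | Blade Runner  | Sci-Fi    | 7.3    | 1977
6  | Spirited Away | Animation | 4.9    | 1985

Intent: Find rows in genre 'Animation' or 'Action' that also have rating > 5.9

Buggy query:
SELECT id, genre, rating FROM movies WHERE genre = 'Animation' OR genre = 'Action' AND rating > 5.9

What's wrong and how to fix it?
Bug: AND binds tighter than OR, so this parses as genre = 'Animation' OR (genre = 'Action' AND rating > 5.9)

Fix: Group the OR with parentheses (or use IN), then AND the threshold

Corrected query:
SELECT id, genre, rating FROM movies WHERE (genre = 'Animation' OR genre = 'Action') AND rating > 5.9

Result:
id | genre     | rating
---+-----------+-------
1  | Animation | 7.8   
2  | Action    | 6.4   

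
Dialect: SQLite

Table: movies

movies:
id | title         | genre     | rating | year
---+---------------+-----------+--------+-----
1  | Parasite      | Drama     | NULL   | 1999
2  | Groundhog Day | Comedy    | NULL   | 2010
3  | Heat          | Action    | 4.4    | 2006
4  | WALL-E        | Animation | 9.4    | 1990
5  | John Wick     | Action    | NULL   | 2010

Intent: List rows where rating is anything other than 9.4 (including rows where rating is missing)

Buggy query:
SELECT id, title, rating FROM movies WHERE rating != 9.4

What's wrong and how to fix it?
Bug: 'rating != 9.4' is unknown when rating is NULL, so NULL rows are silently excluded

Fix: Add an explicit OR rating IS NULL to include the missing-value rows

Corrected query:
SELECT id, title, rating FROM movies WHERE rating != 9.4 OR rating IS NULL

Result:
id | title         | rating
---+---------------+-------
1  | Parasite      | NULL  
2  | Groundhog Day | NULL  
3  | Heat          | 4.4   
5  | John Wick     | NULL  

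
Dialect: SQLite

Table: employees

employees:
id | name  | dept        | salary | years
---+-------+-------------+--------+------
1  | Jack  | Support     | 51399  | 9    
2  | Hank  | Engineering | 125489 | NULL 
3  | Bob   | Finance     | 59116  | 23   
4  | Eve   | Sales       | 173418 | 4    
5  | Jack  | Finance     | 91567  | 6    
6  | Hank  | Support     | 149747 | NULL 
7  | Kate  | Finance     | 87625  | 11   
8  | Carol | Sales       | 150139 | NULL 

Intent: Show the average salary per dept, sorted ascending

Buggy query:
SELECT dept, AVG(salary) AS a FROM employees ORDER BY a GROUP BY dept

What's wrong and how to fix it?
Bug: ORDER BY appears before GROUP BY; SQL clause order requires GROUP BY first

Fix: Move ORDER BY to the end, after GROUP BY

Corrected query:
SELECT dept, AVG(salary) AS a FROM employees GROUP BY dept ORDER BY a

Result:
dept        | a       
------------+---------
Finance     | 79436   
Support     | 100573  
Engineering | 125489  
Sales       | 161778.5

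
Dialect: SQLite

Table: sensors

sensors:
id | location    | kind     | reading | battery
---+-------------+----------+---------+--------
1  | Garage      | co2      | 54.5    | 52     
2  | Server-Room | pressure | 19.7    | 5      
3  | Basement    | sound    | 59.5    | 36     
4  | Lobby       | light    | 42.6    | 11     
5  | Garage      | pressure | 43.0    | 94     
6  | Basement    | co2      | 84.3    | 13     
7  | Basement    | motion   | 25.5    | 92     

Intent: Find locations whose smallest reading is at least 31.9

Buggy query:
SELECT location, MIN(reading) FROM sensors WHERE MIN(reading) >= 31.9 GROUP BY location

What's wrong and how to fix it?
Bug: MIN() in WHERE is a misuse of aggregate

Fix: Replace WHERE with HAVING after the GROUP BY

Corrected query:
SELECT location, MIN(reading) FROM sensors GROUP BY location HAVING MIN(reading) >= 31.9

Result:
location | MIN(reading)
---------+-------------
Garage   | 43          
Lobby    | 42.6        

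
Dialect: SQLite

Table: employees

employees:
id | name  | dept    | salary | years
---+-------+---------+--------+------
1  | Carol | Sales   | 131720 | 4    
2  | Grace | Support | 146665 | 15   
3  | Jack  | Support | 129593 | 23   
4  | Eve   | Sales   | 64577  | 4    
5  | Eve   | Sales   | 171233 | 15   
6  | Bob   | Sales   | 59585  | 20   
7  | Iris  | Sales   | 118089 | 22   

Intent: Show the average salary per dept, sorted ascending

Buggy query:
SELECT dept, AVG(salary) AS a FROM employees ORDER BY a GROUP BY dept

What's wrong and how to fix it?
Bug: ORDER BY appears before GROUP BY; SQL clause order requires GROUP BY first

Fix: Move ORDER BY to the end, after GROUP BY

Corrected query:
SELECT dept, AVG(salary) AS a FROM employees GROUP BY dept ORDER BY a

Result:
dept    | a       
--------+---------
Sales   | 109040.8
Support | 138129  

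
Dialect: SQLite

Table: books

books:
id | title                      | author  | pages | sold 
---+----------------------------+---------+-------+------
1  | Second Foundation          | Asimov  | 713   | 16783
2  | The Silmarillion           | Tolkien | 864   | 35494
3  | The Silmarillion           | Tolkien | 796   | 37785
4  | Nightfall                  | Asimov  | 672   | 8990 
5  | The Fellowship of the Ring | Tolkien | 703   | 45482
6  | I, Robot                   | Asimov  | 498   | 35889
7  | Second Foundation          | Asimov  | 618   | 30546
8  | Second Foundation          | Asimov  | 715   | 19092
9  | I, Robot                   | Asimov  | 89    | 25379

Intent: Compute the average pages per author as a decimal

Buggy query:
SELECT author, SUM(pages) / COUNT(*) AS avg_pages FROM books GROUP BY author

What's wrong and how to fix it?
Bug: Both operands are integers, so '/' performs integer division and truncates

Fix: Multiply by 1.0 (or CAST to REAL) to force floating-point division

Corrected query:
SELECT author, SUM(pages) * 1.0 / COUNT(*) AS avg_pages FROM books GROUP BY author

Result:
author  | avg_pages 
--------+-----------
Asimov  | 550.833333
Tolkien | 787.666667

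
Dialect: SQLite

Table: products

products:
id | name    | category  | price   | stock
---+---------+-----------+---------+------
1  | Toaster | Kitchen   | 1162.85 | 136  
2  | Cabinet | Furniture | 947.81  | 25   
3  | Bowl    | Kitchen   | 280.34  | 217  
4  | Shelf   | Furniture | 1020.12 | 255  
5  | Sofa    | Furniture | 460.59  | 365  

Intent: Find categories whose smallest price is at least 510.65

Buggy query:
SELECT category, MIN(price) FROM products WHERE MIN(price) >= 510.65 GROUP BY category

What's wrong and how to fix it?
Bug: Aggregates like MIN are computed per group after WHERE runs

Fix: Replace WHERE with HAVING after the GROUP BY

Corrected query:
SELECT category, MIN(price) FROM products GROUP BY category HAVING MIN(price) >= 510.65

Result:
(no rows)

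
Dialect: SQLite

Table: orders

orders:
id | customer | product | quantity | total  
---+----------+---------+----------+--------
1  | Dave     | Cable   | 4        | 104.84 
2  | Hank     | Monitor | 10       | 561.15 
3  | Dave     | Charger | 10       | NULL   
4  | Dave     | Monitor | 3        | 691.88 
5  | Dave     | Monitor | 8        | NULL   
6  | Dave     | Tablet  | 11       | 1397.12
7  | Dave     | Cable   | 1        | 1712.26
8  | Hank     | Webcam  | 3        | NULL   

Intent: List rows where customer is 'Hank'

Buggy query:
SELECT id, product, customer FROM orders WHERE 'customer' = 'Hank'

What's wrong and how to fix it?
Bug: 'customer' in single quotes is a string literal, not the column; the comparison is literal-vs-literal and never true

Fix: Reference the column as customer without single quotes

Corrected query:
SELECT id, product, customer FROM orders WHERE customer = 'Hank'

Result:
id | product | customer
---+---------+---------
2  | Monitor | Hank    
8  | Webcam  | Hank    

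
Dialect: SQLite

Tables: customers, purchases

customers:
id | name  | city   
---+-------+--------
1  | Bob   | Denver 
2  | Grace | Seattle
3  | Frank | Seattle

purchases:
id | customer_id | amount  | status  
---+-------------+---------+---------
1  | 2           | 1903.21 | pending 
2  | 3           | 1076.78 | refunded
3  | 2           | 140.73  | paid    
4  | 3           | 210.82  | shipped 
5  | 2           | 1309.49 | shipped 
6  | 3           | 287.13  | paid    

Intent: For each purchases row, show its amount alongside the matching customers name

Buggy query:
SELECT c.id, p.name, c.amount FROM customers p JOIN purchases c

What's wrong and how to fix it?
Bug: Missing join condition: each purchases row is matched to all customers rows instead of just its own

Fix: Add ON c.customer_id = p.id to the JOIN

Corrected query:
SELECT c.id, p.name, c.amount FROM customers p JOIN purchases c ON c.customer_id = p.id

Result:
id | name  | amount 
---+-------+--------
1  | Grace | 1903.21
2  | Frank | 1076.78
3  | Grace | 140.73 
4  | Frank | 210.82 
5  | Grace | 1309.49
6  | Frank | 287.13 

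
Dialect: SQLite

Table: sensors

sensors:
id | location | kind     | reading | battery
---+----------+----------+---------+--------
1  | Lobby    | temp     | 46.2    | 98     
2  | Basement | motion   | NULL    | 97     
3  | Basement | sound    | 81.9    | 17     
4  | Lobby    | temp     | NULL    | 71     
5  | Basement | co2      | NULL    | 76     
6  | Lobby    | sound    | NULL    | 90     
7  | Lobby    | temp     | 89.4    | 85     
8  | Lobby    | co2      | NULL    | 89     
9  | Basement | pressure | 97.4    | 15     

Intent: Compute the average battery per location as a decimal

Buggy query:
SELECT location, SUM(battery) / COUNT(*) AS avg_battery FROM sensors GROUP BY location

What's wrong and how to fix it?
Bug: SUM(battery) and COUNT(*) are both integers; the division truncates the fractional part

Fix: Multiply by 1.0 (or CAST to REAL) to force floating-point division

Corrected query:
SELECT location, SUM(battery) * 1.0 / COUNT(*) AS avg_battery FROM sensors GROUP BY location

Result:
location | avg_battery
---------+------------
Basement | 51.25      
Lobby    | 86.6       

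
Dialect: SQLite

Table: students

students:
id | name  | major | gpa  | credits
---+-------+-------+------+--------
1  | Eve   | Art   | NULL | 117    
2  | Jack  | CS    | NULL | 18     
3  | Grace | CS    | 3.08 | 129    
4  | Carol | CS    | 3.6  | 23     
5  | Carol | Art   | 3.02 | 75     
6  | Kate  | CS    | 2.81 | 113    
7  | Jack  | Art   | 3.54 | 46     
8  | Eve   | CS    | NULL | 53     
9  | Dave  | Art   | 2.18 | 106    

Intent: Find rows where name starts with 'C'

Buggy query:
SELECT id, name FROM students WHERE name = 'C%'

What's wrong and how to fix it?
Bug: '=' compares the literal string including the % character; pattern matching needs LIKE

Fix: Replace '=' with LIKE so 'C%' is treated as a pattern

Corrected query:
SELECT id, name FROM students WHERE name LIKE 'C%'

Result:
id | name 
---+------
4  | Carol
5  | Carol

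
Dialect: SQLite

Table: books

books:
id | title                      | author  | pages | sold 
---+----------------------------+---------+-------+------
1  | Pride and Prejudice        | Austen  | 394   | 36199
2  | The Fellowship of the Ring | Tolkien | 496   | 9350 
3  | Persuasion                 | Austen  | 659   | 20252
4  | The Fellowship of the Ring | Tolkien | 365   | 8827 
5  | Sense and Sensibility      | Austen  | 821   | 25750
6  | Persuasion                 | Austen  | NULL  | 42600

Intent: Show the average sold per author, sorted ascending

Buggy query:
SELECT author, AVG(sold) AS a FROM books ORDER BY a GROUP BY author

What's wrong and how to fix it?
Bug: ORDER BY appears before GROUP BY; SQL clause order requires GROUP BY first

Fix: Move ORDER BY to the end, after GROUP BY

Corrected query:
SELECT author, AVG(sold) AS a FROM books GROUP BY author ORDER BY a

Result:
author  | a       
--------+---------
Tolkien | 9088.5  
Austen  | 31200.25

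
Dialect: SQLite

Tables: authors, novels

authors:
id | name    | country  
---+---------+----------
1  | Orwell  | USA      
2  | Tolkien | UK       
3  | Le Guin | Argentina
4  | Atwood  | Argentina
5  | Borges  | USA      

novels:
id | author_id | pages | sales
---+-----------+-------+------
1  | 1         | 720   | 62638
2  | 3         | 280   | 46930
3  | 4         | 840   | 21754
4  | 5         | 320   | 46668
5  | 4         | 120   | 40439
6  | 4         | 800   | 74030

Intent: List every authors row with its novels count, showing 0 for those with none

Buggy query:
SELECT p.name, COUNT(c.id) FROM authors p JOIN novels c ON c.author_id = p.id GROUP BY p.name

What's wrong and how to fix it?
Bug: An inner join excludes parents with zero children

Fix: Use LEFT JOIN so parents without children still appear (COUNT(c.id) gives 0)

Corrected query:
SELECT p.name, COUNT(c.id) FROM authors p LEFT JOIN novels c ON c.author_id = p.id GROUP BY p.name

Result:
name    | COUNT(c.id)
--------+------------
Atwood  | 3          
Borges  | 1          
Le Guin | 1          
Orwell  | 1          
Tolkien | 0          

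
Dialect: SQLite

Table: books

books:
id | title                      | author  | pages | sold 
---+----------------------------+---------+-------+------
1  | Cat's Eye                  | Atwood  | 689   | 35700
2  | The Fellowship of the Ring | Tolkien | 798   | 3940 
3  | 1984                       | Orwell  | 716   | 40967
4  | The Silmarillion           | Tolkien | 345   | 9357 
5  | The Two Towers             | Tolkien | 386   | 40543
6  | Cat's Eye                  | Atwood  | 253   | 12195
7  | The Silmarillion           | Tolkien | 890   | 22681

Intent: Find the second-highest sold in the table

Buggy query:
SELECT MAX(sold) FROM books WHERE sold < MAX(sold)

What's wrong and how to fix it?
Bug: The inner MAX is an aggregate inside WHERE, which is not allowed

Fix: Compute the overall MAX in a subquery, then take MAX of rows below it

Corrected query:
SELECT MAX(sold) FROM books WHERE sold < (SELECT MAX(sold) FROM books)

Result:
MAX(sold)
---------
40543    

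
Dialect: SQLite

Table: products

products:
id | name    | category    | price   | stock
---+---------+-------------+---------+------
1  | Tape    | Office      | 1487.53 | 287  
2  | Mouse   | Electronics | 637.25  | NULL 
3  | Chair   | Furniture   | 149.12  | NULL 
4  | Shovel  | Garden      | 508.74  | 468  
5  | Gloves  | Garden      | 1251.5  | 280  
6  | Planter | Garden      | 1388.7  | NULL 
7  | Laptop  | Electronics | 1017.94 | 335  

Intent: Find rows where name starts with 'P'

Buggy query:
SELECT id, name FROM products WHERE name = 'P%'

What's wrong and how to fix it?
Bug: Wildcards only work with LIKE; '=' treats '%' as a literal character

Fix: Use LIKE for wildcard pattern matching

Corrected query:
SELECT id, name FROM products WHERE name LIKE 'P%'

Result:
id | name   
---+--------
6  | Planter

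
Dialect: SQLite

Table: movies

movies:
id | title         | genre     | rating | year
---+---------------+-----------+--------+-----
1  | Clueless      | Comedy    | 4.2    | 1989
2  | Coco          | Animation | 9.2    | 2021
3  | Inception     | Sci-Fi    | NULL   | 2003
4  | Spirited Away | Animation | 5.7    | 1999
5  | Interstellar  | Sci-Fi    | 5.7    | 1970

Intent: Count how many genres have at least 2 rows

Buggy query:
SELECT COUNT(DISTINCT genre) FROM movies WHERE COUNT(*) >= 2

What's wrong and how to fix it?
Bug: WHERE filters individual rows, not groups, so a group-level COUNT is invalid there

Fix: Group first with HAVING COUNT(*) >= 2, then COUNT the resulting groups

Corrected query:
SELECT COUNT(*) FROM (SELECT genre FROM movies GROUP BY genre HAVING COUNT(*) >= 2)

Result:
COUNT(*)
--------
2       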